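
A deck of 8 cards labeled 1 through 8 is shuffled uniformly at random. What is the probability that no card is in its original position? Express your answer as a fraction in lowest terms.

2119/5760

This is the derangement probability: permutations of 8 with no fixed point.
D(8) = 8! · (1 − 1/1! + 1/2! − ··· + (−1)^8/8!) = 14833.
P = 14833/40320 = 2119/5760.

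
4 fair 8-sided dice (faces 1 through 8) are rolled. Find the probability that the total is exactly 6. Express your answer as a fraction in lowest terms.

5/2048

There are 8^4 = 4096 equally likely outcomes.
The number of ordered 4-tuples from {1,…,8} summing to 6 is 10.
P(sum = 6) = 10/4096 = 5/2048.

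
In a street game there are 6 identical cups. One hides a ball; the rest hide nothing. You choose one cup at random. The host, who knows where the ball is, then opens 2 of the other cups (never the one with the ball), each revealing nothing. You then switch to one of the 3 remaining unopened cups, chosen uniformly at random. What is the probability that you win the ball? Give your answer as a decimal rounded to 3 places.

Your original cup holds the ball with probability 1/6, so the other 5 collectively hold it with probability 5/6.
The host can always find 2 empty cups to open, so the reveals don't change that 5/6; it is now spread over the 3 remaining unopened cups.
P(win by switching) = (5/6) · (1/3) = 5/18 ≈ 0.278.

0.278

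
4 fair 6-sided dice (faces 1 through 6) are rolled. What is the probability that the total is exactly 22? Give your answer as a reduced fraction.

There are 6^4 = 1296 equally likely outcomes.
The number of ordered 4-tuples from {1,…,6} summing to 22 is 10.
P(sum = 22) = 10/1296 = 5/648.

5/648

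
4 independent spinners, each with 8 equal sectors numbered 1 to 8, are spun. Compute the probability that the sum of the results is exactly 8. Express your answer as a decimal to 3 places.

0.009

There are 8^4 = 4096 equally likely outcomes.
The number of ordered 4-tuples from {1,…,8} summing to 8 is 35.
P(sum = 8) = 35/4096 ≈ 0.009.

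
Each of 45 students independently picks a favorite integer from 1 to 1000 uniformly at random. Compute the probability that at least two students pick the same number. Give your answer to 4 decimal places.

It's easier to compute the probability that all 45 are distinct.
P(all distinct) = 1000/1000 · 999/1000 · ··· · 956/1000 ≈ 0.3660.
So the probability of at least one match is 1 − 0.3660 = 0.6340.

0.6340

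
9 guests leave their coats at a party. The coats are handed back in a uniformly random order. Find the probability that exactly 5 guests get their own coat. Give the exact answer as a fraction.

Choose which 5 of the 9 are fixed: C(9,5) = 126 ways.
The remaining 4 must have no fixed point: D(4) = 9.
P = 126·9/362880 = 1/320.

1/320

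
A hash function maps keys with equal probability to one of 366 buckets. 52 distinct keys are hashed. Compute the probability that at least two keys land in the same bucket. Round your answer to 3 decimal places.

0.978

It's easier to compute the probability that all 52 are distinct.
P(all distinct) = 366/366 · 365/366 · ··· · 315/366 ≈ 0.022.
So the probability of at least one match is 1 − 0.022 = 0.978.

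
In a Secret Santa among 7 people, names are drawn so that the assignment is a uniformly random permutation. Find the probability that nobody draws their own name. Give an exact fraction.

103/280

This is the derangement probability: permutations of 7 with no fixed point.
D(7) = 7! · (1 − 1/1! + 1/2! − ··· + (−1)^7/7!) = 1854.
P = 1854/5040 = 103/280.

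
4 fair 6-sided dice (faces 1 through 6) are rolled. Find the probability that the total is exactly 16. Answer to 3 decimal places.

0.096

There are 6^4 = 1296 equally likely outcomes.
The number of ordered 4-tuples from {1,…,6} summing to 16 is 125.
P(sum = 16) = 125/1296 ≈ 0.096.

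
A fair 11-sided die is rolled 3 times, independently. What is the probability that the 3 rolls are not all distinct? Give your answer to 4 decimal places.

0.2562

P(all 3 different) = 11/11 · 10/11 · ··· · 9/11 ≈ 0.7438.
P(at least two equal) = 1 − 0.7438 = 0.2562.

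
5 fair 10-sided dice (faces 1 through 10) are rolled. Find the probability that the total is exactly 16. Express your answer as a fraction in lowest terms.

There are 10^5 = 100000 equally likely outcomes.
The number of ordered 5-tuples from {1,…,10} summing to 16 is 1340.
P(sum = 16) = 1340/100000 = 67/5000.

67/5000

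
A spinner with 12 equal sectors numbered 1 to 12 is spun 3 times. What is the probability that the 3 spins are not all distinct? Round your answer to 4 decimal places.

0.2361

P(all 3 different) = 12/12 · 11/12 · ··· · 10/12 ≈ 0.7639.
P(at least two equal) = 1 − 0.7639 = 0.2361.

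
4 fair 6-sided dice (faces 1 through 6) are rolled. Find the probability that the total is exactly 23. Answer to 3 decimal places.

There are 6^4 = 1296 equally likely outcomes.
The number of ordered 4-tuples from {1,…,6} summing to 23 is 4.
P(sum = 23) = 4/1296 = 1/324 ≈ 0.003.

0.003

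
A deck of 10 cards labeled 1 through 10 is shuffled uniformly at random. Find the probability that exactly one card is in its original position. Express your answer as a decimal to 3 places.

0.368

Choose which one is fixed: C(10,1) = 10 ways.
The remaining 9 must have no fixed point: D(9) = 133496.
P = 10·133496/3628800 = 16687/45360 ≈ 0.368.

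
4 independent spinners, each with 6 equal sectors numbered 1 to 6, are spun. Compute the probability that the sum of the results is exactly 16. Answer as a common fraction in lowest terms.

125/1296

There are 6^4 = 1296 equally likely outcomes.
The number of ordered 4-tuples from {1,…,6} summing to 16 is 125.
P(sum = 16) = 125/1296.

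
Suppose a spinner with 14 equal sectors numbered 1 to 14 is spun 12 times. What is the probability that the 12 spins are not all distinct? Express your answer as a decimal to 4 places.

0.9992

P(all 12 different) = 14/14 · 13/14 · ··· · 3/14 ≈ 0.0008.
P(at least two equal) = 1 − 0.0008 = 0.9992.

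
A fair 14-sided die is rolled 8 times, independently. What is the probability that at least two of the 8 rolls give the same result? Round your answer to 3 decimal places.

0.918

P(all 8 different) = 14/14 · 13/14 · ··· · 7/14 ≈ 0.082.
P(at least two equal) = 1 − 0.082 = 0.918.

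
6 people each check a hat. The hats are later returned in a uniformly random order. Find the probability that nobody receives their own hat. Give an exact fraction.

This is the derangement probability: permutations of 6 with no fixed point.
D(6) = 6! · (1 − 1/1! + 1/2! − ··· + (−1)^6/6!) = 265.
P = 265/720 = 53/144.

53/144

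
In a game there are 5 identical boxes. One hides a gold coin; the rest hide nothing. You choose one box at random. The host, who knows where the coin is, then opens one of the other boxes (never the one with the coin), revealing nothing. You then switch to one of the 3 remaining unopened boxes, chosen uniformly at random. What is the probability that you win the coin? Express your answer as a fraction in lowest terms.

Your original box holds the coin with probability 1/5, so the other 4 collectively hold it with probability 4/5.
The host can always find an empty box to open, so this doesn't change that 4/5; it is now spread over the 3 remaining unopened boxes.
P(win by switching) = (4/5) · (1/3) = 4/15.

4/15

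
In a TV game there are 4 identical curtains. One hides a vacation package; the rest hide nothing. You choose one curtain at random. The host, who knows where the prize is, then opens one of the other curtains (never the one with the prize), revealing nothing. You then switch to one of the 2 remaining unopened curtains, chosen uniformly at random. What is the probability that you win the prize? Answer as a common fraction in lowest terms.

3/8

Your original curtain holds the prize with probability 1/4, so the other 3 collectively hold it with probability 3/4.
The host can always find an empty curtain to open, so this doesn't change that 3/4; it is now spread over the 2 remaining unopened curtains.
P(win by switching) = (3/4) · (1/2) = 3/8.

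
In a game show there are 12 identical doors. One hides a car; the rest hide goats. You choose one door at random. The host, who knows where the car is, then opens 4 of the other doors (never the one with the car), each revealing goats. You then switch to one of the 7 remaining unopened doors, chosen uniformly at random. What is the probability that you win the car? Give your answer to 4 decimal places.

Your original door holds the car with probability 1/12, so the other 11 collectively hold it with probability 11/12.
The host can always find 4 empty doors to open, so the reveals don't change that 11/12; it is now spread over the 7 remaining unopened doors.
P(win by switching) = (11/12) · (1/7) = 11/84 ≈ 0.1310.

0.1310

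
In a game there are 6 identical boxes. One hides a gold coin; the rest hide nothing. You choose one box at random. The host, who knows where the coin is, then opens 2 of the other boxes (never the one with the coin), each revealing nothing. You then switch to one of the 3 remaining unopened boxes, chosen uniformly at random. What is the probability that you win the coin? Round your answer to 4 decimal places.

Your original box holds the coin with probability 1/6, so the other 5 collectively hold it with probability 5/6.
The host can always find 2 empty boxes to open, so the reveals don't change that 5/6; it is now spread over the 3 remaining unopened boxes.
P(win by switching) = (5/6) · (1/3) = 5/18 ≈ 0.2778.

0.2778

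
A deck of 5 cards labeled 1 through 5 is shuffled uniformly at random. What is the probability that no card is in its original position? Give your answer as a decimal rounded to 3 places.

0.367

This is the derangement probability: permutations of 5 with no fixed point.
D(5) = 5! · (1 − 1/1! + 1/2! − ··· + (−1)^5/5!) = 44.
P = 44/120 = 11/30 ≈ 0.367.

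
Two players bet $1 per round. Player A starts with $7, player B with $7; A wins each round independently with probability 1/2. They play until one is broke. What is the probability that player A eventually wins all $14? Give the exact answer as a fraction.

With a fair step, P(i) = ½P(i−1) + ½P(i+1) with P(0)=0, P(14)=1 has the linear solution P(i) = i/14.
P(7) = 7/14 = 1/2.

1/2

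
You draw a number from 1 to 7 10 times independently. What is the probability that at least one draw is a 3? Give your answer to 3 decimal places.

P(no draw is a 3) = (6/7)^10 ≈ 0.214.
P(at least one) = 1 − 0.214 = 0.786.

0.786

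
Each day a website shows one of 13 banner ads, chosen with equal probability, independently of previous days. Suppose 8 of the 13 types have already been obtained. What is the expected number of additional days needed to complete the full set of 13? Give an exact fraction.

Starting from 8 distinct types, each trial gives a new one with probability (13−i)/13 when i types are held, so the wait for the next new type is 13/(13−i).
E = 13/5 + 13/4 + 13/3 + 13/2 + 13/1 = 1781/60.

1781/60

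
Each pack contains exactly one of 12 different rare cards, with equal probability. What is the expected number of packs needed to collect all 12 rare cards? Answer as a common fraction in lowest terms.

86021/2310

After i distinct types are collected, each trial gives a new one with probability (12−i)/12, so the expected wait for the next new type is 12/(12−i).
E = 12/12 + 12/11 + 12/10 + 12/9 + 12/8 + 12/7 + 12/6 + 12/5 + 12/4 + 12/3 + 12/2 + 12/1 = 86021/2310.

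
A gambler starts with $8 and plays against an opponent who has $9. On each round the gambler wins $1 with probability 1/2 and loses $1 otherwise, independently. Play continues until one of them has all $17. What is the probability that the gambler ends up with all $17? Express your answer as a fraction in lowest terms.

8/17

With a fair step, P(i) = ½P(i−1) + ½P(i+1) with P(0)=0, P(17)=1 has the linear solution P(i) = i/17.
P(8) = 8/17.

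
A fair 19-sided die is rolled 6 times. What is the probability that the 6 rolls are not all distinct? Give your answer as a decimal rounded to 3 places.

0.585

P(all 6 different) = 19/19 · 18/19 · ··· · 14/19 ≈ 0.415.
P(at least two equal) = 1 − 0.415 = 0.585.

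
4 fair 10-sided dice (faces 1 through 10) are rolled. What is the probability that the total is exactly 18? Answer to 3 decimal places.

0.054

There are 10^4 = 10000 equally likely outcomes.
The number of ordered 4-tuples from {1,…,10} summing to 18 is 540.
P(sum = 18) = 540/10000 = 27/500 ≈ 0.054.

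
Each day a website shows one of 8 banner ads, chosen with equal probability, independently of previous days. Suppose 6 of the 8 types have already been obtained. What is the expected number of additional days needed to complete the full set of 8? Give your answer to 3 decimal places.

12.000

Starting from 6 distinct types, each trial gives a new one with probability (8−i)/8 when i types are held, so the wait for the next new type is 8/(8−i).
E = 8/2 + 8/1 = 12 ≈ 12.000.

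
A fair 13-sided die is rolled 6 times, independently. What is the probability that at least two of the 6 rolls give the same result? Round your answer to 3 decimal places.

0.744

P(all 6 different) = 13/13 · 12/13 · ··· · 8/13 ≈ 0.256.
P(at least two equal) = 1 − 0.256 = 0.744.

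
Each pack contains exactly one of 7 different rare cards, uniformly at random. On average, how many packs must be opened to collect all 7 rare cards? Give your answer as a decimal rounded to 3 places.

After i distinct types are collected, each trial gives a new one with probability (7−i)/7, so the expected wait for the next new type is 7/(7−i).
E = 7/7 + 7/6 + 7/5 + 7/4 + 7/3 + 7/2 + 7/1 = 363/20 ≈ 18.150.

18.150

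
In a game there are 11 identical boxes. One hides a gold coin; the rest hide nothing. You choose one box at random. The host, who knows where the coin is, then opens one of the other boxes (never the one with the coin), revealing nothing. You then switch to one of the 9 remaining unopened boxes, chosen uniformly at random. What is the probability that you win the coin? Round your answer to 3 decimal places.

Your original box holds the coin with probability 1/11, so the other 10 collectively hold it with probability 10/11.
The host can always find an empty box to open, so this doesn't change that 10/11; it is now spread over the 9 remaining unopened boxes.
P(win by switching) = (10/11) · (1/9) = 10/99 ≈ 0.101.

0.101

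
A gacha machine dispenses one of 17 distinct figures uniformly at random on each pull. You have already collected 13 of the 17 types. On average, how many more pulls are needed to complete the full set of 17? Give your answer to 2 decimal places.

Starting from 13 distinct types, each trial gives a new one with probability (17−i)/17 when i types are held, so the wait for the next new type is 17/(17−i).
E = 17/4 + 17/3 + 17/2 + 17/1 = 425/12 ≈ 35.42.

35.42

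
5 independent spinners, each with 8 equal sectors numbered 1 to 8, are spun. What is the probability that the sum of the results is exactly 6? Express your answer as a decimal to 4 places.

There are 8^5 = 32768 equally likely outcomes.
The number of ordered 5-tuples from {1,…,8} summing to 6 is 5.
P(sum = 6) = 5/32768 ≈ 0.0002.

0.0002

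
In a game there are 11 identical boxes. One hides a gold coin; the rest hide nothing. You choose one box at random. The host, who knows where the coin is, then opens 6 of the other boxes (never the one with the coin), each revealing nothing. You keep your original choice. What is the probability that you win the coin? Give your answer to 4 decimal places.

The host can always open 6 empty boxes regardless of your choice, so the reveals give no information about your original box.
P(win by staying) = 1/11 ≈ 0.0909.

0.0909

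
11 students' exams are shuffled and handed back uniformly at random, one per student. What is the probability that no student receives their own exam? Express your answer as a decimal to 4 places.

This is the derangement probability: permutations of 11 with no fixed point.
D(11) = 11! · (1 − 1/1! + 1/2! − ··· + (−1)^11/11!) = 14684570.
P = 14684570/39916800 = 1468457/3991680 ≈ 0.3679.

0.3679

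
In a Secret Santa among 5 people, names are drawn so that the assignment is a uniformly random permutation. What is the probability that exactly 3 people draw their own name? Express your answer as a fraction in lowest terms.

1/12

Choose which 3 of the 5 are fixed: C(5,3) = 10 ways.
The remaining 2 must have no fixed point: D(2) = 1.
P = 10·1/120 = 1/12.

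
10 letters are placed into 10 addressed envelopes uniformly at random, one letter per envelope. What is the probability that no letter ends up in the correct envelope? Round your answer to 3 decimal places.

This is the derangement probability: permutations of 10 with no fixed point.
D(10) = 10! · (1 − 1/1! + 1/2! − ··· + (−1)^10/10!) = 1334961.
P = 1334961/3628800 = 16481/44800 ≈ 0.368.

0.368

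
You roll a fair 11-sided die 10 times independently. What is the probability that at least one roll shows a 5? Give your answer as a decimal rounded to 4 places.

P(no roll shows a 5) = (10/11)^10 ≈ 0.3855.
P(at least one) = 1 − 0.3855 = 0.6145.

0.6145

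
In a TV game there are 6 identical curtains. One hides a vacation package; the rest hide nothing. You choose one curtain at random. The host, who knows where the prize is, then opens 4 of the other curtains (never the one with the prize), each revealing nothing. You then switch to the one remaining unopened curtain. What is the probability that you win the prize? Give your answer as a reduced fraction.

5/6

Your original curtain holds the prize with probability 1/6, so the other 5 collectively hold it with probability 5/6.
The host can always find 4 empty curtains to open, so the reveals don't change that 5/6; it is now spread over the 1 remaining unopened curtain.
P(win by switching) = (5/6) · (1/1) = 5/6.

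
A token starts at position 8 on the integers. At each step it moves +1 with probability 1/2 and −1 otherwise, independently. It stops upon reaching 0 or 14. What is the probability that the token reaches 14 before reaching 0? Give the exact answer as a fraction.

4/7

With a fair step, P(i) = ½P(i−1) + ½P(i+1) with P(0)=0, P(14)=1 has the linear solution P(i) = i/14.
P(8) = 8/14 = 4/7.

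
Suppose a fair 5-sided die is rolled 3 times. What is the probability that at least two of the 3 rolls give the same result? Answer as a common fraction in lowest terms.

13/25

P(all 3 different) = 5/5 · 4/5 · ··· · 3/5 = 12/25.
P(at least two equal) = 1 − 12/25 = 13/25.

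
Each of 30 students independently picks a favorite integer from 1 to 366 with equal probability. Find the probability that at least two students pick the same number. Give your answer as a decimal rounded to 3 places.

0.705

It's easier to compute the probability that all 30 are distinct.
P(all distinct) = 366/366 · 365/366 · ··· · 337/366 ≈ 0.295.
So the probability of at least one match is 1 − 0.295 = 0.705.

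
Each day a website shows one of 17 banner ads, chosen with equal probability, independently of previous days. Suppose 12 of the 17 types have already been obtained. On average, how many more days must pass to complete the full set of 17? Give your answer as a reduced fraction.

Starting from 12 distinct types, each trial gives a new one with probability (17−i)/17 when i types are held, so the wait for the next new type is 17/(17−i).
E = 17/5 + 17/4 + 17/3 + 17/2 + 17/1 = 2329/60.

2329/60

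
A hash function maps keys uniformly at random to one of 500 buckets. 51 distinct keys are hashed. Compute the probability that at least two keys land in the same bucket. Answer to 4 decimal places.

It's easier to compute the probability that all 51 are distinct.
P(all distinct) = 500/500 · 499/500 · ··· · 450/500 ≈ 0.0713.
So the probability of at least one match is 1 − 0.0713 = 0.9287.

0.9287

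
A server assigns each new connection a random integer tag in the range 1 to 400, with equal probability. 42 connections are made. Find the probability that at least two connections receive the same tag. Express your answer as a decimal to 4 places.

It's easier to compute the probability that all 42 are distinct.
P(all distinct) = 400/400 · 399/400 · ··· · 359/400 ≈ 0.1074.
So the probability of at least one match is 1 − 0.1074 = 0.8926.

0.8926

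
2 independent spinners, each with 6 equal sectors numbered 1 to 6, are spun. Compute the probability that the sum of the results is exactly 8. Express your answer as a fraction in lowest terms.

5/36

There are 6^2 = 36 equally likely outcomes.
The number of ordered 2-tuples from {1,…,6} summing to 8 is 5.
P(sum = 8) = 5/36.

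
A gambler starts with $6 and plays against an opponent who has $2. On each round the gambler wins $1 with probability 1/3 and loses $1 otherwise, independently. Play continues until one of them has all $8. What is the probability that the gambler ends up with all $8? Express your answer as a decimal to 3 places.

Let r = q/p = (2/3)/(1/3) = 2. The recurrence P(i) = p·P(i+1) + q·P(i−1) with P(0)=0, P(8)=1 gives P(i) = (1 − r^i)/(1 − r^8).
P(6) = (1 − (2)^6) / (1 − (2)^8) = 21/85 ≈ 0.247.

0.247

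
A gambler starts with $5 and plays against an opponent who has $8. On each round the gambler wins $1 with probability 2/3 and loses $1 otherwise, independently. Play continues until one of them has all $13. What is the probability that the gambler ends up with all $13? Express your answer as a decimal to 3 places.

0.969

Let r = q/p = (1/3)/(2/3) = 1/2. The recurrence P(i) = p·P(i+1) + q·P(i−1) with P(0)=0, P(13)=1 gives P(i) = (1 − r^i)/(1 − r^13).
P(5) = (1 − (1/2)^5) / (1 − (1/2)^13) = 7936/8191 ≈ 0.969.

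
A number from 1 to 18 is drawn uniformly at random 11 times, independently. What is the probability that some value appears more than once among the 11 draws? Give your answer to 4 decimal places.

P(all 11 different) = 18/18 · 17/18 · ··· · 8/18 ≈ 0.0198.
P(at least two equal) = 1 − 0.0198 = 0.9802.

0.9802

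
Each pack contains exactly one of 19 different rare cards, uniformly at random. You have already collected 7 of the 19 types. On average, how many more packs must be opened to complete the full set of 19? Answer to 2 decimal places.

Starting from 7 distinct types, each trial gives a new one with probability (19−i)/19 when i types are held, so the wait for the next new type is 19/(19−i).
E = 19/12 + 19/11 + 19/10 + 19/9 + 19/8 + 19/7 + 19/6 + 19/5 + 19/4 + 19/3 + 19/2 + 19/1 = 1634399/27720 ≈ 58.96.

58.96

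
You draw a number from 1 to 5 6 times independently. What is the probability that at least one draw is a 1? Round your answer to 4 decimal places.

P(no draw is a 1) = (4/5)^6 ≈ 0.2621.
P(at least one) = 1 − 0.2621 = 0.7379.

0.7379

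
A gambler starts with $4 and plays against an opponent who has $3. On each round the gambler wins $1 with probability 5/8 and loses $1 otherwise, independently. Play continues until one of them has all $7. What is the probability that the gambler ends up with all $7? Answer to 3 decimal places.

0.895

Let r = q/p = (3/8)/(5/8) = 3/5. The recurrence P(i) = p·P(i+1) + q·P(i−1) with P(0)=0, P(7)=1 gives P(i) = (1 − r^i)/(1 − r^7).
P(4) = (1 − (3/5)^4) / (1 − (3/5)^7) = 34000/37969 ≈ 0.895.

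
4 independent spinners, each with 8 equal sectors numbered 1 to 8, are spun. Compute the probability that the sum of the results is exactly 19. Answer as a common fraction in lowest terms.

21/256

There are 8^4 = 4096 equally likely outcomes.
The number of ordered 4-tuples from {1,…,8} summing to 19 is 336.
P(sum = 19) = 336/4096 = 21/256.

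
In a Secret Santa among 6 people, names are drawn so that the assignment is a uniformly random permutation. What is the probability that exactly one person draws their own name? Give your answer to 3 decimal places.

0.367

Choose which one is fixed: C(6,1) = 6 ways.
The remaining 5 must have no fixed point: D(5) = 44.
P = 6·44/720 = 11/30 ≈ 0.367.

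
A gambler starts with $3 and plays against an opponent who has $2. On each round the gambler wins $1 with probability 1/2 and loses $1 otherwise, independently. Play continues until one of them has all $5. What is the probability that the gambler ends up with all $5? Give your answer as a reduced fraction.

With a fair step, P(i) = ½P(i−1) + ½P(i+1) with P(0)=0, P(5)=1 has the linear solution P(i) = i/5.
P(3) = 3/5.

3/5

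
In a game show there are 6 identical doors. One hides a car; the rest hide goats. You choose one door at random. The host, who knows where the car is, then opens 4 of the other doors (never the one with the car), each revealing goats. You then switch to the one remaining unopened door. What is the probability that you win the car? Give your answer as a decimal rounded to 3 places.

Your original door holds the car with probability 1/6, so the other 5 collectively hold it with probability 5/6.
The host can always find 4 empty doors to open, so the reveals don't change that 5/6; it is now spread over the 1 remaining unopened door.
P(win by switching) = (5/6) · (1/1) = 5/6 ≈ 0.833.

0.833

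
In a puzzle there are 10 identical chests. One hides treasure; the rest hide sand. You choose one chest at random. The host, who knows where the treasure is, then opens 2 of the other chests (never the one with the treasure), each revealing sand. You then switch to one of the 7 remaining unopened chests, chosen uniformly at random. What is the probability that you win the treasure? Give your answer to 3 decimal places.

Your original chest holds the treasure with probability 1/10, so the other 9 collectively hold it with probability 9/10.
The host can always find 2 empty chests to open, so the reveals don't change that 9/10; it is now spread over the 7 remaining unopened chests.
P(win by switching) = (9/10) · (1/7) = 9/70 ≈ 0.129.

0.129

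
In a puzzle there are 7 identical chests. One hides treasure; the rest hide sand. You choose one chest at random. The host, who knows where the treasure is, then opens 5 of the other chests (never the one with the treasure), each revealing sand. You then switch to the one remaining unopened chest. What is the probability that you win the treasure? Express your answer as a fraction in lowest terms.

Your original chest holds the treasure with probability 1/7, so the other 6 collectively hold it with probability 6/7.
The host can always find 5 empty chests to open, so the reveals don't change that 6/7; it is now spread over the 1 remaining unopened chest.
P(win by switching) = (6/7) · (1/1) = 6/7.

6/7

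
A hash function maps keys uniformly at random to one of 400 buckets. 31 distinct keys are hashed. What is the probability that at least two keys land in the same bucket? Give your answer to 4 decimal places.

0.6968

It's easier to compute the probability that all 31 are distinct.
P(all distinct) = 400/400 · 399/400 · ··· · 370/400 ≈ 0.3032.
So the probability of at least one match is 1 − 0.3032 = 0.6968.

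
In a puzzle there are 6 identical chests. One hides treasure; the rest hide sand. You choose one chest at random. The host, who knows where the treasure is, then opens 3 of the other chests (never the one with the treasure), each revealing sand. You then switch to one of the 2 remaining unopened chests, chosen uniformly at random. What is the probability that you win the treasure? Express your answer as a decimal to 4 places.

Your original chest holds the treasure with probability 1/6, so the other 5 collectively hold it with probability 5/6.
The host can always find 3 empty chests to open, so the reveals don't change that 5/6; it is now spread over the 2 remaining unopened chests.
P(win by switching) = (5/6) · (1/2) = 5/12 ≈ 0.4167.

0.4167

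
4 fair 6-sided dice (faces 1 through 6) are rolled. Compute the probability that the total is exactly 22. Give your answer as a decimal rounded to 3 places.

0.008

There are 6^4 = 1296 equally likely outcomes.
The number of ordered 4-tuples from {1,…,6} summing to 22 is 10.
P(sum = 22) = 10/1296 = 5/648 ≈ 0.008.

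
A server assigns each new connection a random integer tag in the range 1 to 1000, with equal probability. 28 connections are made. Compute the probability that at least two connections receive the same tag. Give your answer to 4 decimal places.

0.3172

It's easier to compute the probability that all 28 are distinct.
P(all distinct) = 1000/1000 · 999/1000 · ··· · 973/1000 ≈ 0.6828.
So the probability of at least one match is 1 − 0.6828 = 0.3172.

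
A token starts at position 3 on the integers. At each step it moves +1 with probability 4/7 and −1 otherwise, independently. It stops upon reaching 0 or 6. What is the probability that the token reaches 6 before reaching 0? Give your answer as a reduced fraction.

64/91

Let r = q/p = (3/7)/(4/7) = 3/4. The recurrence P(i) = p·P(i+1) + q·P(i−1) with P(0)=0, P(6)=1 gives P(i) = (1 − r^i)/(1 − r^6).
P(3) = (1 − (3/4)^3) / (1 − (3/4)^6) = 64/91.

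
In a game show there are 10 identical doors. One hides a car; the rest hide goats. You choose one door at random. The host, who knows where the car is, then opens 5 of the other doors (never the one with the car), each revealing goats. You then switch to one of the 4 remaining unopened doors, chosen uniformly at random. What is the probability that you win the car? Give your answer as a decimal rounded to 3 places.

Your original door holds the car with probability 1/10, so the other 9 collectively hold it with probability 9/10.
The host can always find 5 empty doors to open, so the reveals don't change that 9/10; it is now spread over the 4 remaining unopened doors.
P(win by switching) = (9/10) · (1/4) = 9/40 ≈ 0.225.

0.225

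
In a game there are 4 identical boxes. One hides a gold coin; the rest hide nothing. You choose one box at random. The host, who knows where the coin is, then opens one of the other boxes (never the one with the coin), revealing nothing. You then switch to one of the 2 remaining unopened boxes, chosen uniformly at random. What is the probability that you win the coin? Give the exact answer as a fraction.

Your original box holds the coin with probability 1/4, so the other 3 collectively hold it with probability 3/4.
The host can always find an empty box to open, so this doesn't change that 3/4; it is now spread over the 2 remaining unopened boxes.
P(win by switching) = (3/4) · (1/2) = 3/8.

3/8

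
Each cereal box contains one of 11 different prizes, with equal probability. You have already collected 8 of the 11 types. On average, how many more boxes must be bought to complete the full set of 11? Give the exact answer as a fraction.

Starting from 8 distinct types, each trial gives a new one with probability (11−i)/11 when i types are held, so the wait for the next new type is 11/(11−i).
E = 11/3 + 11/2 + 11/1 = 121/6.

121/6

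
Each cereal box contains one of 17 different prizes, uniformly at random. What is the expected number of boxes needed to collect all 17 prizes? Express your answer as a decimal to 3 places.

58.472

After i distinct types are collected, each trial gives a new one with probability (17−i)/17, so the expected wait for the next new type is 17/(17−i).
E = 17/17 + 17/16 + 17/15 + 17/14 + 17/13 + 17/12 + 17/11 + 17/10 + 17/9 + 17/8 + 17/7 + 17/6 + 17/5 + 17/4 + 17/3 + 17/2 + 17/1 = 42142223/720720 ≈ 58.472.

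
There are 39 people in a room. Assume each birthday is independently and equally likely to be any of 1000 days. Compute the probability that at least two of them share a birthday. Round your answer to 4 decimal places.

0.5280

It's easier to compute the probability that all 39 are distinct.
P(all distinct) = 1000/1000 · 999/1000 · ··· · 962/1000 ≈ 0.4720.
So the probability of at least one match is 1 − 0.4720 = 0.5280.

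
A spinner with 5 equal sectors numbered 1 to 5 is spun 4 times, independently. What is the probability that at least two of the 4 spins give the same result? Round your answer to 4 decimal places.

0.8080

P(all 4 different) = 5/5 · 4/5 · ··· · 2/5 ≈ 0.1920.
P(at least two equal) = 1 − 0.1920 = 0.8080.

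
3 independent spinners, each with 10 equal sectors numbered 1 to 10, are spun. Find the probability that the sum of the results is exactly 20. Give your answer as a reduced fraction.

63/1000

There are 10^3 = 1000 equally likely outcomes.
The number of ordered 3-tuples from {1,…,10} summing to 20 is 63.
P(sum = 20) = 63/1000.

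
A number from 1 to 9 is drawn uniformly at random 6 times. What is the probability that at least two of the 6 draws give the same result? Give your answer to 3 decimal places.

0.886

P(all 6 different) = 9/9 · 8/9 · ··· · 4/9 ≈ 0.114.
P(at least two equal) = 1 − 0.114 = 0.886.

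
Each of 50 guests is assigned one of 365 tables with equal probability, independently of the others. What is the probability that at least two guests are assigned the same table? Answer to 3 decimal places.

It's easier to compute the probability that all 50 are distinct.
P(all distinct) = 365/365 · 364/365 · ··· · 316/365 ≈ 0.030.
So the probability of at least one match is 1 − 0.030 = 0.970.

0.970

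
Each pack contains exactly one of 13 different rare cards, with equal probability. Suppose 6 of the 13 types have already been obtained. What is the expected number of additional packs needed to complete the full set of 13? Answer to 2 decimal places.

33.71

Starting from 6 distinct types, each trial gives a new one with probability (13−i)/13 when i types are held, so the wait for the next new type is 13/(13−i).
E = 13/7 + 13/6 + 13/5 + 13/4 + 13/3 + 13/2 + 13/1 = 4719/140 ≈ 33.71.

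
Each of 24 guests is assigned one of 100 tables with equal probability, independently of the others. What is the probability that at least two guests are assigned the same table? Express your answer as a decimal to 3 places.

0.951

It's easier to compute the probability that all 24 are distinct.
P(all distinct) = 100/100 · 99/100 · ··· · 77/100 ≈ 0.049.
So the probability of at least one match is 1 − 0.049 = 0.951.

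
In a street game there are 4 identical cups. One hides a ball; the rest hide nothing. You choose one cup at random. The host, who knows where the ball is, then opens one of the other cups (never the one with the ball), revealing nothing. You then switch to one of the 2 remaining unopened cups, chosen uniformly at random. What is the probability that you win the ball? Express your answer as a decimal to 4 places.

0.3750

Your original cup holds the ball with probability 1/4, so the other 3 collectively hold it with probability 3/4.
The host can always find an empty cup to open, so this doesn't change that 3/4; it is now spread over the 2 remaining unopened cups.
P(win by switching) = (3/4) · (1/2) = 3/8 ≈ 0.3750.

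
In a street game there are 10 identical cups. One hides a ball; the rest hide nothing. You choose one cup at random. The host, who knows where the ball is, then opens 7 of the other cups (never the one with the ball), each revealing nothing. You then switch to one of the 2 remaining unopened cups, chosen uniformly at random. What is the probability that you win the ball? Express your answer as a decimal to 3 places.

0.450

Your original cup holds the ball with probability 1/10, so the other 9 collectively hold it with probability 9/10.
The host can always find 7 empty cups to open, so the reveals don't change that 9/10; it is now spread over the 2 remaining unopened cups.
P(win by switching) = (9/10) · (1/2) = 9/20 ≈ 0.450.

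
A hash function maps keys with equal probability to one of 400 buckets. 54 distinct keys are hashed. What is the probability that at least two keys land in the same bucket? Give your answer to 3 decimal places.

0.976

It's easier to compute the probability that all 54 are distinct.
P(all distinct) = 400/400 · 399/400 · ··· · 347/400 ≈ 0.024.
So the probability of at least one match is 1 − 0.024 = 0.976.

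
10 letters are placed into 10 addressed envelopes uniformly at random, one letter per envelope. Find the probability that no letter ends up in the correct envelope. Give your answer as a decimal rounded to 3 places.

This is the derangement probability: permutations of 10 with no fixed point.
D(10) = 10! · (1 − 1/1! + 1/2! − ··· + (−1)^10/10!) = 1334961.
P = 1334961/3628800 = 16481/44800 ≈ 0.368.

0.368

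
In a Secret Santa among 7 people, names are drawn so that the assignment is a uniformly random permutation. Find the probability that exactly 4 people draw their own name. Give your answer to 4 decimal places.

Choose which 4 of the 7 are fixed: C(7,4) = 35 ways.
The remaining 3 must have no fixed point: D(3) = 2.
P = 35·2/5040 = 1/72 ≈ 0.0139.

0.0139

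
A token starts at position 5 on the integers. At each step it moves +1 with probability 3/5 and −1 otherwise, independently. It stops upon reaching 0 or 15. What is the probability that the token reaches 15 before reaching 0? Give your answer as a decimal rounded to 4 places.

0.8703

Let r = q/p = (2/5)/(3/5) = 2/3. The recurrence P(i) = p·P(i+1) + q·P(i−1) with P(0)=0, P(15)=1 gives P(i) = (1 − r^i)/(1 − r^15).
P(5) = (1 − (2/3)^5) / (1 − (2/3)^15) = 59049/67849 ≈ 0.8703.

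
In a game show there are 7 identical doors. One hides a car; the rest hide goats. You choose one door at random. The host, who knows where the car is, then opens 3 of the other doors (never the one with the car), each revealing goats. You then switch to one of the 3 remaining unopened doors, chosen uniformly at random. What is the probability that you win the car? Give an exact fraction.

Your original door holds the car with probability 1/7, so the other 6 collectively hold it with probability 6/7.
The host can always find 3 empty doors to open, so the reveals don't change that 6/7; it is now spread over the 3 remaining unopened doors.
P(win by switching) = (6/7) · (1/3) = 2/7.

2/7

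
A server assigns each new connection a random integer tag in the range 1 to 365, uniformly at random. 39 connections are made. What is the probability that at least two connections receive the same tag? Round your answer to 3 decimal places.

0.878

It's easier to compute the probability that all 39 are distinct.
P(all distinct) = 365/365 · 364/365 · ··· · 327/365 ≈ 0.122.
So the probability of at least one match is 1 − 0.122 = 0.878.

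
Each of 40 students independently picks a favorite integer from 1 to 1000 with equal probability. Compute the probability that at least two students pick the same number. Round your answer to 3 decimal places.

0.546

It's easier to compute the probability that all 40 are distinct.
P(all distinct) = 1000/1000 · 999/1000 · ··· · 961/1000 ≈ 0.454.
So the probability of at least one match is 1 − 0.454 = 0.546.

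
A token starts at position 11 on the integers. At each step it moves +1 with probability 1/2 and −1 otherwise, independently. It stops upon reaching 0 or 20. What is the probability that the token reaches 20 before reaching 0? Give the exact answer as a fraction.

With a fair step, P(i) = ½P(i−1) + ½P(i+1) with P(0)=0, P(20)=1 has the linear solution P(i) = i/20.
P(11) = 11/20.

11/20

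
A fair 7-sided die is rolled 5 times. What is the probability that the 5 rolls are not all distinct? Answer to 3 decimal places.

P(all 5 different) = 7/7 · 6/7 · ··· · 3/7 ≈ 0.150.
P(at least two equal) = 1 − 0.150 = 0.850.

0.850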